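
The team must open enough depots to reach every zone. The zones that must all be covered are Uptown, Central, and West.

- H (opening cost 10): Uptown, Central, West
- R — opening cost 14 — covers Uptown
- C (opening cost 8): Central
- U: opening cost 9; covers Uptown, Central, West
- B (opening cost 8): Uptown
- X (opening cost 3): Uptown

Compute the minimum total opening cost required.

9

U alone covers Uptown, Central, West — every zone.
Total opening cost: 9.
No cover costs less than 9.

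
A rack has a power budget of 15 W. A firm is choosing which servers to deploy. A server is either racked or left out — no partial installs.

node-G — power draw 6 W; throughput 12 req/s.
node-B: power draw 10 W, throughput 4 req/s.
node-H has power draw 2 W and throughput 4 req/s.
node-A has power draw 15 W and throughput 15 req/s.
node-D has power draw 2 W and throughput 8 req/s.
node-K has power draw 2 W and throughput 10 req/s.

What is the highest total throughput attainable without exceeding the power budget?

34

Allowing fractional choices, the relaxed optimum would be about 37.0, but servers are indivisible.
node-G + node-D + node-K: power draw 6 + 2 + 2 = 10 ≤ 15, throughput 12 + 8 + 10 = 30.
node-G + node-H + node-D + node-K: power draw 6 + 2 + 2 + 2 = 12 ≤ 15, throughput 12 + 4 + 8 + 10 = 34.
Best is node-G, node-H, node-D, and node-K with total throughput 34.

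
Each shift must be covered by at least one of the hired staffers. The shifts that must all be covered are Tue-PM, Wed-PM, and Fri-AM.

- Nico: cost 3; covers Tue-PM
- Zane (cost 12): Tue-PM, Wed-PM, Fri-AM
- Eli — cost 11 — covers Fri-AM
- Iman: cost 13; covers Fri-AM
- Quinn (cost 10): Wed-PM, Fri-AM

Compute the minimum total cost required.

This is an integer covering problem.
The greedy cost-per-new-shift heuristic would pick Nico and Quinn for 13, but a cheaper cover exists.
Zane alone covers Tue-PM, Wed-PM, Fri-AM — every shift.
Total cost: 12.
No cover costs less than 12.

12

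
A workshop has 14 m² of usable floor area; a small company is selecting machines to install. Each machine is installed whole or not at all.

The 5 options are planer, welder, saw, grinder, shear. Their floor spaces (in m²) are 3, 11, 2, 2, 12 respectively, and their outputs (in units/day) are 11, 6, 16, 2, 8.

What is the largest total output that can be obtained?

29

This is a 0-1 knapsack instance.
planer + saw + grinder: floor space 3 + 2 + 2 = 7 ≤ 14, output 11 + 16 + 2 = 29.
planer + saw: floor space 3 + 2 = 5 ≤ 14, output 11 + 16 = 27.
saw + shear: floor space 2 + 12 = 14 ≤ 14, output 16 + 8 = 24.
Best is planer, saw, and grinder with total output 29.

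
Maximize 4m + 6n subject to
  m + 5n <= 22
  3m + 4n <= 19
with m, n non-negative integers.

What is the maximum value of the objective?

The continuous relaxation peaks at (0.636, 4.27) with value 28.18; rounding to a feasible lattice point costs some objective.
(m,n)=(1,4): 1·1+5·4=21≤22, 3·1+4·4=19≤19, objective 28.
(m,n)=(2,3): 1·2+5·3=17≤22, 3·2+4·3=18≤19, objective 26.
(m,n)=(0,4): 1·0+5·4=20≤22, 3·0+4·4=16≤19, objective 24.
Maximum is 28 at (m,n)=(1,4).

28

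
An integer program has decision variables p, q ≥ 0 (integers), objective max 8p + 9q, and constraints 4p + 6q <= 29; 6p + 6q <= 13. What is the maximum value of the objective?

18

(p,q)=(0,2): 4·0+6·2=12≤29, 6·0+6·2=12≤13, objective 18.
(p,q)=(1,1): 4·1+6·1=10≤29, 6·1+6·1=12≤13, objective 17.
The best lattice point is (0,2), giving 18.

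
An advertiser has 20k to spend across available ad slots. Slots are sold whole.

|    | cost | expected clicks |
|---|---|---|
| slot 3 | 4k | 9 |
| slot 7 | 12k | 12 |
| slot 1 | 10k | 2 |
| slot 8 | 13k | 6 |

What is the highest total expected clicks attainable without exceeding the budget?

21

Allowing fractional choices, the relaxed optimum would be about 22.8, but ad slots are indivisible.
slot 3 + slot 7: cost 4 + 12 = 16 ≤ 20, expected clicks 9 + 12 = 21.
slot 7: cost 12 ≤ 20, expected clicks 12.
slot 3 + slot 8: cost 4 + 13 = 17 ≤ 20, expected clicks 9 + 6 = 15.
Best is slot 3 and slot 7 with total expected clicks 21.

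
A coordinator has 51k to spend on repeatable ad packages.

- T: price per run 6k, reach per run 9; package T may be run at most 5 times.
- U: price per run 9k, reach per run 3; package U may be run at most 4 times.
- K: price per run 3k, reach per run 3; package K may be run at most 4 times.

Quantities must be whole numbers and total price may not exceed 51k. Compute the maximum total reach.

60

5×T, 1×U, and 4×K: price 51 ≤ 51, reach 5·9 + 1·3 + 4·3 = 60.
5×T and 4×K: price 42 ≤ 51, reach 5·9 + 4·3 = 57.
Best is 60.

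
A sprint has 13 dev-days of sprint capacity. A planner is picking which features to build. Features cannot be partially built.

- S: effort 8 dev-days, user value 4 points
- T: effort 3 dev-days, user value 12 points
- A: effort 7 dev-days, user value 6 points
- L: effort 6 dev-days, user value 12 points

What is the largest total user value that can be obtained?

Take T and L: effort 3 + 6 = 9 ≤ 13, user value 12 + 12 = 24.
No other feasible combination does better.

24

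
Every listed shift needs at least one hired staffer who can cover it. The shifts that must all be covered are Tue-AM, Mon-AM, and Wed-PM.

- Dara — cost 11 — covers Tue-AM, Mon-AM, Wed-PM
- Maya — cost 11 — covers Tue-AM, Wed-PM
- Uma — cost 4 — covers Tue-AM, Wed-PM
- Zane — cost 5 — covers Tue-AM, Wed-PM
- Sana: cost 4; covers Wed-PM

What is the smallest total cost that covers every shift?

11

The greedy cost-per-new-shift heuristic would pick Uma and Dara for 15, but a cheaper cover exists.
Dara alone covers Tue-AM, Mon-AM, Wed-PM — every shift.
Total cost: 11.
No cover costs less than 11.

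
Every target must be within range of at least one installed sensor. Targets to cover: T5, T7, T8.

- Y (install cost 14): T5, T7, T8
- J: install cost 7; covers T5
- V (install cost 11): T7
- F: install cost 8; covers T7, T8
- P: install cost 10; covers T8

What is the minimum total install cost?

14

This is an integer covering problem.
The greedy cost-per-new-target heuristic would pick F and J for 15, but a cheaper cover exists.
Y alone covers T5, T7, T8 — every target.
Total install cost: 14.
No cover costs less than 14.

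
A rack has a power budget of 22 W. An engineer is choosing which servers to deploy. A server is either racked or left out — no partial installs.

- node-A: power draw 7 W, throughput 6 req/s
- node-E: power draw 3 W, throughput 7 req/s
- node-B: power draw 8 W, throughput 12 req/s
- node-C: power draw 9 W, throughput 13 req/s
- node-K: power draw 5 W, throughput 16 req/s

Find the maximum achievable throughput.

Allowing fractional choices, the relaxed optimum would be about 43.7, but servers are indivisible.
node-B + node-C + node-K: power draw 8 + 9 + 5 = 22 ≤ 22, throughput 12 + 13 + 16 = 41.
node-E + node-C + node-K: power draw 3 + 9 + 5 = 17 ≤ 22, throughput 7 + 13 + 16 = 36.
Best is node-B, node-C, and node-K with total throughput 41.

41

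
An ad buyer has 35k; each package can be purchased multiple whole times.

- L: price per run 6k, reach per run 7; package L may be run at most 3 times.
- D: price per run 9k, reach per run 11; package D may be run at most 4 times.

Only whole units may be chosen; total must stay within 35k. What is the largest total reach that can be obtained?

40

This is a bounded integer knapsack.
D has the best ratio (11/9); taking only D gives at most 3×11 = 33 (stopped by the price limit).
Mixing does better — 1×L and 3×D: price 33 ≤ 35, reach 1·7 + 3·11 = 40.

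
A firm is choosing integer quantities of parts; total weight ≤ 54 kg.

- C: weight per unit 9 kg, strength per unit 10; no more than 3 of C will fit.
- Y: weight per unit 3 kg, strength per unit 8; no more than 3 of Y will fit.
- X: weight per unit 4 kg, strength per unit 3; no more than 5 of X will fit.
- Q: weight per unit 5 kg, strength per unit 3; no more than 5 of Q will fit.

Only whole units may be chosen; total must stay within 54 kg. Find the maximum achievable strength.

66

Y has the best ratio (8/3); taking only Y gives at most 3×8 = 24 (stopped by the supply cap of 3).
Mixing does better — 3×C, 3×Y, 2×X, and 2×Q: weight 54 ≤ 54, strength 3·10 + 3·8 + 2·3 + 2·3 = 66.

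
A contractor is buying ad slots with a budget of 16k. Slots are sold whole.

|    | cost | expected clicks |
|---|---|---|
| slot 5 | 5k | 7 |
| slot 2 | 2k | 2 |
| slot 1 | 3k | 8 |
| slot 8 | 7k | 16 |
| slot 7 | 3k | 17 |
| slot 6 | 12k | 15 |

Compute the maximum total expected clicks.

43

Allowing fractional choices, the relaxed optimum would be about 45.2, but ad slots are indivisible.
slot 2 + slot 1 + slot 8 + slot 7: cost 2 + 3 + 7 + 3 = 15 ≤ 16, expected clicks 2 + 8 + 16 + 17 = 43.
slot 1 + slot 8 + slot 7: cost 3 + 7 + 3 = 13 ≤ 16, expected clicks 8 + 16 + 17 = 41.
Best is slot 2, slot 1, slot 8, and slot 7 with total expected clicks 43.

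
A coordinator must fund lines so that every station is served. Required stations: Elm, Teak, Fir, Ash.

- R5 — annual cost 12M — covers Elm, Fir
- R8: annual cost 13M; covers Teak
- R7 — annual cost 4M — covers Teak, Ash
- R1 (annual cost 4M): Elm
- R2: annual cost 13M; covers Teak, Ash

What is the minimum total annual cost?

16

The greedy cost-per-new-station heuristic would pick R7, R1, and R5 for 20, but a cheaper cover exists.
Choose R5 and R7: together they cover Elm, Teak, Fir, Ash — every station.
Total annual cost: 12 + 4 = 16.
No cover costs less than 16.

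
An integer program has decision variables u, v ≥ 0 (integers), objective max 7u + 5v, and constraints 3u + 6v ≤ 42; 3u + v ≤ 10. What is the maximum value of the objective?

The continuous relaxation peaks at (1.2, 6.4) with value 40.40; rounding to a feasible lattice point costs some objective.
(u,v)=(1,6): 3·1+6·6=39≤42, 3·1+1·6=9≤10, objective 37.
(u,v)=(0,7): 3·0+6·7=42≤42, 3·0+1·7=7≤10, objective 35.
(u,v)=(1,5): 3·1+6·5=33≤42, 3·1+1·5=8≤10, objective 32.
(u,v)=(0,6): 3·0+6·6=36≤42, 3·0+1·6=6≤10, objective 30.
No feasible integer point exceeds 37.

37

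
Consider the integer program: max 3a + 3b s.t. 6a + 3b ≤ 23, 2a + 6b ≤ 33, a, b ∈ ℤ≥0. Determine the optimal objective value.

Relaxing integrality, the LP optimum is 19.10 at (a,b) = (1.3, 5.07), which is not an integer point.
(a,b)=(1,5): 6·1+3·5=21≤23, 2·1+6·5=32≤33, objective 18.
(a,b)=(1,4): 6·1+3·4=18≤23, 2·1+6·4=26≤33, objective 15.
Maximum is 18 at (a,b)=(1,5).

18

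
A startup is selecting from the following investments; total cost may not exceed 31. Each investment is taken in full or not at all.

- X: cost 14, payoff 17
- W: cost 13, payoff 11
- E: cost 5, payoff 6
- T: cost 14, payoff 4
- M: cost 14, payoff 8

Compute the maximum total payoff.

28

X + W: cost 14 + 13 = 27 ≤ 31, payoff 17 + 11 = 28.
X + M: cost 14 + 14 = 28 ≤ 31, payoff 17 + 8 = 25.
X + E: cost 14 + 5 = 19 ≤ 31, payoff 17 + 6 = 23.
Best is X and W with total payoff 28.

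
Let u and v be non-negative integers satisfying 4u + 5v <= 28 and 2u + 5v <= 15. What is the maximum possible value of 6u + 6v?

42

(u,v)=(7,0): 4·7+5·0=28≤28, 2·7+5·0=14≤15, objective 42.
(u,v)=(6,0): 4·6+5·0=24≤28, 2·6+5·0=12≤15, objective 36.
The best lattice point is (7,0), giving 42.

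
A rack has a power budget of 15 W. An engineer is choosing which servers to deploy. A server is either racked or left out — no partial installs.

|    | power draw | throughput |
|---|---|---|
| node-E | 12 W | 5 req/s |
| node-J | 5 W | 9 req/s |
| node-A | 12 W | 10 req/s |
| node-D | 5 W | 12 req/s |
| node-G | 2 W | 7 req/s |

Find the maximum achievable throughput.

28

Take node-J, node-D, and node-G: power draw 5 + 5 + 2 = 12 ≤ 15, throughput 9 + 12 + 7 = 28.
No other feasible combination does better.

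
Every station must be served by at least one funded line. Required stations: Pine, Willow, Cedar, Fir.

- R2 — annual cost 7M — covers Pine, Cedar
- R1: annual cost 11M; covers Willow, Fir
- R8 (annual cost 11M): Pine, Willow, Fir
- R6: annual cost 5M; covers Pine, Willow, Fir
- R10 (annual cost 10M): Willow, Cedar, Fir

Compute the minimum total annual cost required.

Choose R2 and R6: together they cover Pine, Willow, Cedar, Fir — every station.
Total annual cost: 7 + 5 = 12.
No cover costs less than 12.

12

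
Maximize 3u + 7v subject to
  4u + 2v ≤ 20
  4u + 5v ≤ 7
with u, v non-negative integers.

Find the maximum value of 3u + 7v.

7

Relaxing integrality, the LP optimum is 9.80 at (u,v) = (0, 1.4), which is not an integer point.
(u,v)=(0,1): 4·0+2·1=2≤20, 4·0+5·1=5≤7, objective 7.
(u,v)=(1,0): 4·1+2·0=4≤20, 4·1+5·0=4≤7, objective 3.
(u,v)=(0,0): 4·0+2·0=0≤20, 4·0+5·0=0≤7, objective 0.
The best lattice point is (0,1), giving 7.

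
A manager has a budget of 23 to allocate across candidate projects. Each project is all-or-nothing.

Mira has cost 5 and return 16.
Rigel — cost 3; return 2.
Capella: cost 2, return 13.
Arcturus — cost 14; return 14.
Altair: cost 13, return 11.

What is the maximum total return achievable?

43

Allowing fractional choices, the relaxed optimum would be about 44.7, but projects are indivisible.
Mira + Rigel + Capella + Altair: cost 5 + 3 + 2 + 13 = 23 ≤ 23, return 16 + 2 + 13 + 11 = 42.
Mira + Capella + Altair: cost 5 + 2 + 13 = 20 ≤ 23, return 16 + 13 + 11 = 40.
Mira + Capella + Arcturus: cost 5 + 2 + 14 = 21 ≤ 23, return 16 + 13 + 14 = 43.
Best is Mira, Capella, and Arcturus with total return 43.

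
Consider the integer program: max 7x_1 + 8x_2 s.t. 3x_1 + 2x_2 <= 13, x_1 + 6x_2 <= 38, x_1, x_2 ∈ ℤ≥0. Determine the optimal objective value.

(x_1,x_2)=(0,6): 3·0+2·6=12≤13, 1·0+6·6=36≤38, objective 48.
(x_1,x_2)=(1,5): 3·1+2·5=13≤13, 1·1+6·5=31≤38, objective 47.
(x_1,x_2)=(0,5): 3·0+2·5=10≤13, 1·0+6·5=30≤38, objective 40.
The best lattice point is (0,6), giving 48.

48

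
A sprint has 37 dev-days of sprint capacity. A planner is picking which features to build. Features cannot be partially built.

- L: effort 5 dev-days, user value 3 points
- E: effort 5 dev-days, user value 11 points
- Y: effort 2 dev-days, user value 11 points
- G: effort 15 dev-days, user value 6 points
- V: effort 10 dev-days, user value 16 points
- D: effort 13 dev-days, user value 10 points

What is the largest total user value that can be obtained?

Allowing fractional choices, the relaxed optimum would be about 51.8, but features are indivisible.
L + E + Y + G + V: effort 5 + 5 + 2 + 15 + 10 = 37 ≤ 37, user value 3 + 11 + 11 + 6 + 16 = 47.
E + Y + V + D: effort 5 + 2 + 10 + 13 = 30 ≤ 37, user value 11 + 11 + 16 + 10 = 48.
L + E + Y + V + D: effort 5 + 5 + 2 + 10 + 13 = 35 ≤ 37, user value 3 + 11 + 11 + 16 + 10 = 51.
Best is L, E, Y, V, and D with total user value 51.

51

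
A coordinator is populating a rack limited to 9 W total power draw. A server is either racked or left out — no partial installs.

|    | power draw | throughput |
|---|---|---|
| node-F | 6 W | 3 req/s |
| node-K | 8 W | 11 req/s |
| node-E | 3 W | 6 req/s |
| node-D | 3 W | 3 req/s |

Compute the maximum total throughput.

Allowing fractional choices, the relaxed optimum would be about 14.2, but servers are indivisible.
node-K: power draw 8 ≤ 9, throughput 11.
node-E + node-D: power draw 3 + 3 = 6 ≤ 9, throughput 6 + 3 = 9.
Best is node-K with total throughput 11.

11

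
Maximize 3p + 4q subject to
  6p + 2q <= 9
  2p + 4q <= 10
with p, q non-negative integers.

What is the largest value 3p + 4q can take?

(p,q)=(0,2): 6·0+2·2=4≤9, 2·0+4·2=8≤10, objective 8.
(p,q)=(1,1): 6·1+2·1=8≤9, 2·1+4·1=6≤10, objective 7.
(p,q)=(0,1): 6·0+2·1=2≤9, 2·0+4·1=4≤10, objective 4.
The best lattice point is (0,2), giving 8.

8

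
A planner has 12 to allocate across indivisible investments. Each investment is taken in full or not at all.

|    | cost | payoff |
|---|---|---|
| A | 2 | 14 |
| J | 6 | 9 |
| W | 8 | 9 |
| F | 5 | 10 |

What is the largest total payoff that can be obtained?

24

A + W: cost 2 + 8 = 10 ≤ 12, payoff 14 + 9 = 23.
A + F: cost 2 + 5 = 7 ≤ 12, payoff 14 + 10 = 24.
A + J: cost 2 + 6 = 8 ≤ 12, payoff 14 + 9 = 23.
Best is A and F with total payoff 24.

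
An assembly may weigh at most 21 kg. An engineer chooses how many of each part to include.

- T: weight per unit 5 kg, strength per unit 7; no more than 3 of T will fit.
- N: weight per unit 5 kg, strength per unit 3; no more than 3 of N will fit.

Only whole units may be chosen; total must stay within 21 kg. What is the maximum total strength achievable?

T has the best ratio (7/5); taking only T gives at most 3×7 = 21 (stopped by the supply cap of 3).
Mixing does better — 3×T and 1×N: weight 20 ≤ 21, strength 3·7 + 1·3 = 24.

24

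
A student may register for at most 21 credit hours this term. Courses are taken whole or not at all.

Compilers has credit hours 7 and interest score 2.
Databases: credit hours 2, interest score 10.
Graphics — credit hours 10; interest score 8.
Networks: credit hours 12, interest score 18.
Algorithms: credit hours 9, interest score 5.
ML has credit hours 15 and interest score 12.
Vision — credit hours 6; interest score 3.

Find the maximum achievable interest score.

31

Treat it as a binary knapsack problem.
Compilers + Databases + Networks: credit hours 7 + 2 + 12 = 21 ≤ 21, interest score 2 + 10 + 18 = 30.
Databases + Networks: credit hours 2 + 12 = 14 ≤ 21, interest score 10 + 18 = 28.
Databases + Networks + Vision: credit hours 2 + 12 + 6 = 20 ≤ 21, interest score 10 + 18 + 3 = 31.
Best is Databases, Networks, and Vision with total interest score 31.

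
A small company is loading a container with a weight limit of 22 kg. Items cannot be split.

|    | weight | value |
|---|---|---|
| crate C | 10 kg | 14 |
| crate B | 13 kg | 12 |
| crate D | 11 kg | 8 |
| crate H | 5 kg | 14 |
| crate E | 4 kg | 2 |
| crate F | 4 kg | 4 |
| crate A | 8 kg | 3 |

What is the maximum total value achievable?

Allowing fractional choices, the relaxed optimum would be about 34.8, but items are indivisible.
crate B + crate H + crate F: weight 13 + 5 + 4 = 22 ≤ 22, value 12 + 14 + 4 = 30.
crate C + crate H + crate F: weight 10 + 5 + 4 = 19 ≤ 22, value 14 + 14 + 4 = 32.
crate C + crate H + crate E: weight 10 + 5 + 4 = 19 ≤ 22, value 14 + 14 + 2 = 30.
Best is crate C, crate H, and crate F with total value 32.

32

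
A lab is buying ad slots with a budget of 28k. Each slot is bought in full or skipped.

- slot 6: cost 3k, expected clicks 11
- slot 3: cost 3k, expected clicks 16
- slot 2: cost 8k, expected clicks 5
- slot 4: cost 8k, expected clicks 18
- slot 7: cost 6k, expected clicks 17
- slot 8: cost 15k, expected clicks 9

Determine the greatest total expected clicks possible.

This is a 0-1 knapsack instance.
Take slot 6, slot 3, slot 2, slot 4, and slot 7: cost 3 + 3 + 8 + 8 + 6 = 28 ≤ 28, expected clicks 11 + 16 + 5 + 18 + 17 = 67.
No other feasible combination does better.

67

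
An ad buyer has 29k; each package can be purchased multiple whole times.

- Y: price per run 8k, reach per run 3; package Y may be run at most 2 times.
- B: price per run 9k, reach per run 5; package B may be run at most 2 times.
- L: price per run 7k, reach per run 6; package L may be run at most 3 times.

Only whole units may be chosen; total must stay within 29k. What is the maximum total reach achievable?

1×Y and 3×L: price 29 ≤ 29, reach 1·3 + 3·6 = 21.
3×L: price 21 ≤ 29, reach 3·6 = 18.
Best is 21.

21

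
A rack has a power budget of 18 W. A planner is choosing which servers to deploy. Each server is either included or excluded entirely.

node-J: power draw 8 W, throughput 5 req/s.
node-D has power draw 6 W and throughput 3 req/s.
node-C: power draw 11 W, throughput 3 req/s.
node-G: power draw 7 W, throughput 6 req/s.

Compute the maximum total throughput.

11

This is a 0-1 knapsack instance.
Take node-J and node-G: power draw 8 + 7 = 15 ≤ 18, throughput 5 + 6 = 11.
No other feasible combination does better.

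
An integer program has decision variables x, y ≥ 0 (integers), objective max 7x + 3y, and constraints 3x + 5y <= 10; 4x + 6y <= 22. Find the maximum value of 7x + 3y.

(x,y)=(3,0): 3·3+5·0=9≤10, 4·3+6·0=12≤22, objective 21.
(x,y)=(2,0): 3·2+5·0=6≤10, 4·2+6·0=8≤22, objective 14.
Maximum is 21 at (x,y)=(3,0).

21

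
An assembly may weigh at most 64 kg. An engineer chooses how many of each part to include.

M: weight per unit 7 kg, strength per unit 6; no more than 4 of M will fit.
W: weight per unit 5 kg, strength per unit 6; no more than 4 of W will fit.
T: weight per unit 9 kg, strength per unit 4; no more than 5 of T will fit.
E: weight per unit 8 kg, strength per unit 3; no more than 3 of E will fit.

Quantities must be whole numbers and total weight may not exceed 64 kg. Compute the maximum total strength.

W has the best ratio (6/5); taking only W gives at most 4×6 = 24 (stopped by the supply cap of 4).
Mixing does better — 4×M, 4×W, and 2×E: weight 64 ≤ 64, strength 4·6 + 4·6 + 2·3 = 54.

54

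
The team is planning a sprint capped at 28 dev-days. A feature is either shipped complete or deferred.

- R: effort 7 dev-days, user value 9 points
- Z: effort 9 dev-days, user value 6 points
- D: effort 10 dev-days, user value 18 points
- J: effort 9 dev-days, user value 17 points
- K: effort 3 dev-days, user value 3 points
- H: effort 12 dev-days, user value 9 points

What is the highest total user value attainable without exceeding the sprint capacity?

44

Take R, D, and J: effort 7 + 10 + 9 = 26 ≤ 28, user value 9 + 18 + 17 = 44.
No other feasible combination does better.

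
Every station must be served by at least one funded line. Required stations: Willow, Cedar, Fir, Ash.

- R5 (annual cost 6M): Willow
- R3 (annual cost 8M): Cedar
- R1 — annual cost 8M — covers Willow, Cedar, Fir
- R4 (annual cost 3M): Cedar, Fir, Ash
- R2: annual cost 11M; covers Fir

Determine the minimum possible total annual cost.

This is an integer covering problem.
Choose R5 and R4: together they cover Willow, Cedar, Fir, Ash — every station.
Total annual cost: 6 + 3 = 9.
No cover costs less than 9.

9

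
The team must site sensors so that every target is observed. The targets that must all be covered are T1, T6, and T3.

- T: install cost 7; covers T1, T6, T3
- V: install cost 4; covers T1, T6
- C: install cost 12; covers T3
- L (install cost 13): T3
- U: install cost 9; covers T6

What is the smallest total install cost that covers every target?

The greedy cost-per-new-target heuristic would pick V and T for 11, but a cheaper cover exists.
T alone covers T1, T6, T3 — every target.
Total install cost: 7.
No cover costs less than 7.

7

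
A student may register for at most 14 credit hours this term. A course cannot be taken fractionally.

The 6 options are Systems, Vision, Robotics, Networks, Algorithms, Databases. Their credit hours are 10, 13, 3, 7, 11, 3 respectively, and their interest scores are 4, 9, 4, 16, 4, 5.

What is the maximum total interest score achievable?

25

Networks + Databases: credit hours 7 + 3 = 10 ≤ 14, interest score 16 + 5 = 21.
Robotics + Networks + Databases: credit hours 3 + 7 + 3 = 13 ≤ 14, interest score 4 + 16 + 5 = 25.
Robotics + Networks: credit hours 3 + 7 = 10 ≤ 14, interest score 4 + 16 = 20.
Best is Robotics, Networks, and Databases with total interest score 25.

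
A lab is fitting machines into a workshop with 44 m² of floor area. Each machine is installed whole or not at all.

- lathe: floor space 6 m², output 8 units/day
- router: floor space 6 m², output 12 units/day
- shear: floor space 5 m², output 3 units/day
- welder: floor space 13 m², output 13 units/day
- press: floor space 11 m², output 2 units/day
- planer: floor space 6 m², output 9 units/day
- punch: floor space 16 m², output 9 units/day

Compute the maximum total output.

This is an integer program with binary decision variables.
lathe + router + welder + press + planer: floor space 6 + 6 + 13 + 11 + 6 = 42 ≤ 44, output 8 + 12 + 13 + 2 + 9 = 44.
router + welder + planer + punch: floor space 6 + 13 + 6 + 16 = 41 ≤ 44, output 12 + 13 + 9 + 9 = 43.
lathe + router + shear + welder + planer: floor space 6 + 6 + 5 + 13 + 6 = 36 ≤ 44, output 8 + 12 + 3 + 13 + 9 = 45.
Best is lathe, router, shear, welder, and planer with total output 45.

45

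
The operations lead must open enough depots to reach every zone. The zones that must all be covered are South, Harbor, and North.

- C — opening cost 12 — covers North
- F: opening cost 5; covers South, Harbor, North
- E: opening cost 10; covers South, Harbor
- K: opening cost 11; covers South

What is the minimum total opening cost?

5

F alone covers South, Harbor, North — every zone.
Total opening cost: 5.
No cover costs less than 5.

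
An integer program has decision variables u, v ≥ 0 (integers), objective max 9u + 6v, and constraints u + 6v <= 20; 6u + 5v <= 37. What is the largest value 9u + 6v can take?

(u,v)=(6,0) is feasible, giving 54.
(u,v)=(5,1) is feasible, giving 51.
Maximum is 54 at (u,v)=(6,0).

54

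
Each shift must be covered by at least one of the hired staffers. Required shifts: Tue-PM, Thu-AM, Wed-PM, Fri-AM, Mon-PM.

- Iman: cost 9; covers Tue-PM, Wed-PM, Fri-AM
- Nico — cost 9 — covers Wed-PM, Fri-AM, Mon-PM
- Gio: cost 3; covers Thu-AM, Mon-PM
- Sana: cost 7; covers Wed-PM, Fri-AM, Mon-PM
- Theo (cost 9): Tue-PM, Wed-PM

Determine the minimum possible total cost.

Choose Iman and Gio: together they cover Tue-PM, Thu-AM, Wed-PM, Fri-AM, Mon-PM — every shift.
Total cost: 9 + 3 = 12.
No cover costs less than 12.

12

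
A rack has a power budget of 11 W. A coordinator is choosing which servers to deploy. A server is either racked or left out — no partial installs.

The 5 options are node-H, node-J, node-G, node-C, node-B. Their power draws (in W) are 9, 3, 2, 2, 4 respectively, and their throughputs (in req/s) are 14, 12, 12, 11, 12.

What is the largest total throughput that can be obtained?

47

Take node-J, node-G, node-C, and node-B: power draw 3 + 2 + 2 + 4 = 11 ≤ 11, throughput 12 + 12 + 11 + 12 = 47.
No other feasible combination does better.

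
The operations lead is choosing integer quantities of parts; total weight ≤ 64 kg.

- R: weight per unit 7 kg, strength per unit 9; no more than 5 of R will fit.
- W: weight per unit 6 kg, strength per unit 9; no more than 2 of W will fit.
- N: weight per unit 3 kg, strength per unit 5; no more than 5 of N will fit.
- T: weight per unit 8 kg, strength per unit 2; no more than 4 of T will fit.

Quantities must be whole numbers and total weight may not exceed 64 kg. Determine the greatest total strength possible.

5×R, 2×W, and 4×N: weight 59 ≤ 64, strength 5·9 + 2·9 + 4·5 = 83.
5×R, 2×W, and 5×N: weight 62 ≤ 64, strength 5·9 + 2·9 + 5·5 = 88.
Best is 88.

88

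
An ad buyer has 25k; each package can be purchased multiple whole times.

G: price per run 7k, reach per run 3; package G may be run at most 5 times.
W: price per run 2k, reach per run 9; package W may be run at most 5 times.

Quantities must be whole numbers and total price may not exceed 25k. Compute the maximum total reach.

This is a bounded integer knapsack.
Take 2×G and 5×W: price 24 ≤ 25, reach 2·3 + 5·9 = 51.
W has the best ratio (9/2) and is taken to its limit of 5; remaining capacity is filled optimally with the others.

51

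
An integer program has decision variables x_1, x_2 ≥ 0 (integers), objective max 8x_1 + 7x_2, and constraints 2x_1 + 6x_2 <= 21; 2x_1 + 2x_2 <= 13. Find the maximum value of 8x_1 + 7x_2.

Relaxing integrality, the LP optimum is 52.00 at (x_1,x_2) = (6.5, 0), which is not an integer point.
(x_1,x_2)=(6,0) is feasible, giving 48.
(x_1,x_2)=(5,1) is feasible, giving 47.
The best lattice point is (6,0), giving 48.

48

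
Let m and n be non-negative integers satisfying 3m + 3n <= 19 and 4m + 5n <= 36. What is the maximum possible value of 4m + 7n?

42

Relaxing integrality, the LP optimum is 44.33 at (m,n) = (0, 6.33), which is not an integer point.
(m,n)=(0,6): 3·0+3·6=18≤19, 4·0+5·6=30≤36, objective 42.
(m,n)=(1,5): 3·1+3·5=18≤19, 4·1+5·5=29≤36, objective 39.
(m,n)=(0,5): 3·0+3·5=15≤19, 4·0+5·5=25≤36, objective 35.
Maximum is 42 at (m,n)=(0,6).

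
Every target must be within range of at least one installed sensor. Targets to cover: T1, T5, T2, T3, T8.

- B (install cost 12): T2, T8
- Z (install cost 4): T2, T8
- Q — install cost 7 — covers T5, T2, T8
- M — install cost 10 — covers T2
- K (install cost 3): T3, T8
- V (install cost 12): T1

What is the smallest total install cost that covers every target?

22

Choose Q, K, and V: together they cover T1, T5, T2, T3, T8 — every target.
Total install cost: 7 + 3 + 12 = 22.
No cover costs less than 22.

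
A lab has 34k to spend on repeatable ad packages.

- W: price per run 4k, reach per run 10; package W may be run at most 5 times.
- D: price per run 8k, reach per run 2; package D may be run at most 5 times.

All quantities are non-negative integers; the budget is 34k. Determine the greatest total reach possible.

W has the best ratio (10/4); taking only W gives at most 5×10 = 50 (stopped by the supply cap of 5).
Mixing does better — 5×W and 1×D: price 28 ≤ 34, reach 5·10 + 1·2 = 52.

52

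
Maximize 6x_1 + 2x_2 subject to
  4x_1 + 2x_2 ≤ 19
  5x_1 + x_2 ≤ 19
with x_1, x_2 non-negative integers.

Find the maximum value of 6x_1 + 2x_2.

24

(x_1,x_2)=(3,3): 4·3+2·3=18≤19, 5·3+1·3=18≤19, objective 24.
(x_1,x_2)=(3,2): 4·3+2·2=16≤19, 5·3+1·2=17≤19, objective 22.
Maximum is 24 at (x_1,x_2)=(3,3).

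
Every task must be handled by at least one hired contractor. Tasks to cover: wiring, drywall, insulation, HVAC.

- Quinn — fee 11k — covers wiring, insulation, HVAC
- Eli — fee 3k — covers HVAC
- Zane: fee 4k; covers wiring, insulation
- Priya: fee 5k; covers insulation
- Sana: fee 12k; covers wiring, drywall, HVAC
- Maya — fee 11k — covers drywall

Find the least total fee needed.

Choose Zane and Sana: together they cover wiring, drywall, insulation, HVAC — every task.
Total fee: 4 + 12 = 16.

16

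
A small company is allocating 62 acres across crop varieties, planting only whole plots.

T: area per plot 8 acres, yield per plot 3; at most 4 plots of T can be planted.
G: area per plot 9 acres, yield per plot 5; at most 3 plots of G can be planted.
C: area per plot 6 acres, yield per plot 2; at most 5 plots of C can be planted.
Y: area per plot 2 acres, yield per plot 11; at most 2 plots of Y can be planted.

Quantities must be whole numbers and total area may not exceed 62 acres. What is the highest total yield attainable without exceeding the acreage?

48

Take 3×T, 3×G, 1×C, and 2×Y: area 61 ≤ 62, yield 3·3 + 3·5 + 1·2 + 2·11 = 48.
Y has the best ratio (11/2) and is taken to its limit of 2; remaining capacity is filled optimally with the others.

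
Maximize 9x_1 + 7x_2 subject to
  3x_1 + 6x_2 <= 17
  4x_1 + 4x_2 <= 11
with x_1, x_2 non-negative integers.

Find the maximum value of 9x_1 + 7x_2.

18

(x_1,x_2)=(2,0): 3·2+6·0=6≤17, 4·2+4·0=8≤11, objective 18.
(x_1,x_2)=(1,1): 3·1+6·1=9≤17, 4·1+4·1=8≤11, objective 16.
(x_1,x_2)=(1,0): 3·1+6·0=3≤17, 4·1+4·0=4≤11, objective 9.
No feasible integer point exceeds 18.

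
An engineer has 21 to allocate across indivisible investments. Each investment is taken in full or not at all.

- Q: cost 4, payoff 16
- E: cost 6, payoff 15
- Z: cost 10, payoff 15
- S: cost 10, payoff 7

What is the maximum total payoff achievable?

46

Q + E + S: cost 4 + 6 + 10 = 20 ≤ 21, payoff 16 + 15 + 7 = 38.
Q + E + Z: cost 4 + 6 + 10 = 20 ≤ 21, payoff 16 + 15 + 15 = 46.
Q + E: cost 4 + 6 = 10 ≤ 21, payoff 16 + 15 = 31.
Best is Q, E, and Z with total payoff 46.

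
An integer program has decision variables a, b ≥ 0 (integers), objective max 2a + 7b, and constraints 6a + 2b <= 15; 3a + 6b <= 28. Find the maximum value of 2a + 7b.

The continuous relaxation peaks at (0, 4.67) with value 32.67; rounding to a feasible lattice point costs some objective.
(a,b)=(1,4): 6·1+2·4=14≤15, 3·1+6·4=27≤28, objective 30.
(a,b)=(0,4): 6·0+2·4=8≤15, 3·0+6·4=24≤28, objective 28.
The best lattice point is (1,4), giving 30.

30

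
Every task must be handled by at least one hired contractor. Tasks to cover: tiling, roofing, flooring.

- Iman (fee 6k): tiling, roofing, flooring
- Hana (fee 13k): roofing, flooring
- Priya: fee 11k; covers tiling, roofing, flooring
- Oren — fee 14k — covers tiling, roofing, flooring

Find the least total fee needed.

This is a weighted set-cover instance.
Iman alone covers tiling, roofing, flooring — every task.
Total fee: 6.
No cover costs less than 6.

6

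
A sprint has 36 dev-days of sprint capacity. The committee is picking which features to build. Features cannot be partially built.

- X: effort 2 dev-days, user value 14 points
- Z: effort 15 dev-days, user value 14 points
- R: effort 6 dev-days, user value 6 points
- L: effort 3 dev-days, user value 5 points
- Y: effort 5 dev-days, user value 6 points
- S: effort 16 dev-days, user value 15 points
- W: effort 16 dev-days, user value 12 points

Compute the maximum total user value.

48

Treat it as a binary knapsack problem.
X + Z + L + S: effort 2 + 15 + 3 + 16 = 36 ≤ 36, user value 14 + 14 + 5 + 15 = 48.
X + R + L + Y + S: effort 2 + 6 + 3 + 5 + 16 = 32 ≤ 36, user value 14 + 6 + 5 + 6 + 15 = 46.
Best is X, Z, L, and S with total user value 48.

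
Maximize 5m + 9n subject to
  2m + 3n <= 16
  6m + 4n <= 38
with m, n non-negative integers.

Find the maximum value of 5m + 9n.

Relaxing integrality, the LP optimum is 48.00 at (m,n) = (0, 5.33), which is not an integer point.
(m,n)=(2,4): 2·2+3·4=16≤16, 6·2+4·4=28≤38, objective 46.
(m,n)=(0,5): 2·0+3·5=15≤16, 6·0+4·5=20≤38, objective 45.
Maximum is 46 at (m,n)=(2,4).

46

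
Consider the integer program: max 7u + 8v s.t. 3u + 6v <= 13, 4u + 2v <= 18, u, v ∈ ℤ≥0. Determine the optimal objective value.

28

Relaxing integrality, the LP optimum is 30.33 at (u,v) = (4.33, 0), which is not an integer point.
(u,v)=(4,0): 3·4+6·0=12≤13, 4·4+2·0=16≤18, objective 28.
(u,v)=(3,0): 3·3+6·0=9≤13, 4·3+2·0=12≤18, objective 21.
Maximum is 28 at (u,v)=(4,0).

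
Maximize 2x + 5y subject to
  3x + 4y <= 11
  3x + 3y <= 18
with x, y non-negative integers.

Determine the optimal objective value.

(x,y)=(1,2) is feasible, giving 12.
(x,y)=(0,2) is feasible, giving 10.
(x,y)=(2,1) is feasible, giving 9.
The best lattice point is (1,2), giving 12.

12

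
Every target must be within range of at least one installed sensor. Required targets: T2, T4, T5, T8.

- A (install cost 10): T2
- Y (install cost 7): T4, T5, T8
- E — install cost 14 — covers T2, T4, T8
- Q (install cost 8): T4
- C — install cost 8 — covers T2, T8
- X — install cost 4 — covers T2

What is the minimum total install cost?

Choose Y and X: together they cover T2, T4, T5, T8 — every target.
Total install cost: 7 + 4 = 11.
No cover costs less than 11.

11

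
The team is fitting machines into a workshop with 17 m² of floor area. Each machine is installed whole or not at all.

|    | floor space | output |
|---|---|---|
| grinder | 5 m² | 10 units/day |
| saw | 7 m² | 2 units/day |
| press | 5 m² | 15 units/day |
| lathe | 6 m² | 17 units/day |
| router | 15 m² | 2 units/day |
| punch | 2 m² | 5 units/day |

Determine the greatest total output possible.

press + lathe + punch: floor space 5 + 6 + 2 = 13 ≤ 17, output 15 + 17 + 5 = 37.
grinder + press + lathe: floor space 5 + 5 + 6 = 16 ≤ 17, output 10 + 15 + 17 = 42.
Best is grinder, press, and lathe with total output 42.

42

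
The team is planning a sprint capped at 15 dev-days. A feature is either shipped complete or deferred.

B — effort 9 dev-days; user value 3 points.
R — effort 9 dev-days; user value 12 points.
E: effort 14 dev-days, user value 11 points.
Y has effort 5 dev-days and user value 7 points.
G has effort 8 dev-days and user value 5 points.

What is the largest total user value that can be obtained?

R: effort 9 ≤ 15, user value 12.
R + Y: effort 9 + 5 = 14 ≤ 15, user value 12 + 7 = 19.
Y + G: effort 5 + 8 = 13 ≤ 15, user value 7 + 5 = 12.
Best is R and Y with total user value 19.

19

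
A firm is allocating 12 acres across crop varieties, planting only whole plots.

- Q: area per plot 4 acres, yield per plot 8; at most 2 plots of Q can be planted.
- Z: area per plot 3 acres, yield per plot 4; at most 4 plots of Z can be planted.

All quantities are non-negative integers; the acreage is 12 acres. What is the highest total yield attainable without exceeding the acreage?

Q has the best ratio (8/4); taking only Q gives at most 2×8 = 16 (stopped by the supply cap of 2).
Mixing does better — 2×Q and 1×Z: area 11 ≤ 12, yield 2·8 + 1·4 = 20.

20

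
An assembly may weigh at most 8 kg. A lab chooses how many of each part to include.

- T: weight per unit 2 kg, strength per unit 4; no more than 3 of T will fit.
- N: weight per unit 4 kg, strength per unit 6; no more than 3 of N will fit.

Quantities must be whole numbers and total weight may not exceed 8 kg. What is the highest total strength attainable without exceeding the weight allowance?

14

2×T and 1×N: weight 8 ≤ 8, strength 2·4 + 1·6 = 14.
2×N: weight 8 ≤ 8, strength 2·6 = 12.
Best is 14.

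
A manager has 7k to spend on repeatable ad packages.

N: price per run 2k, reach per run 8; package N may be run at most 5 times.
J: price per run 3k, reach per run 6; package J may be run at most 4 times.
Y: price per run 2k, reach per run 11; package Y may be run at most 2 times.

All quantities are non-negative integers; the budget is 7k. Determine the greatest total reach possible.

30

1×J and 2×Y: price 7 ≤ 7, reach 1·6 + 2·11 = 28.
1×N and 2×Y: price 6 ≤ 7, reach 1·8 + 2·11 = 30.
Best is 30.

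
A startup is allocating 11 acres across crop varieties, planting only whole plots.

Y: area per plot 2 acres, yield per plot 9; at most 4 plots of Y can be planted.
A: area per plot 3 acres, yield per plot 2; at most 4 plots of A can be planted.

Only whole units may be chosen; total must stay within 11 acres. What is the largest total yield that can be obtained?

Y has the best ratio (9/2); taking only Y gives at most 4×9 = 36 (stopped by the supply cap of 4).
Mixing does better — 4×Y and 1×A: area 11 ≤ 11, yield 4·9 + 1·2 = 38.

38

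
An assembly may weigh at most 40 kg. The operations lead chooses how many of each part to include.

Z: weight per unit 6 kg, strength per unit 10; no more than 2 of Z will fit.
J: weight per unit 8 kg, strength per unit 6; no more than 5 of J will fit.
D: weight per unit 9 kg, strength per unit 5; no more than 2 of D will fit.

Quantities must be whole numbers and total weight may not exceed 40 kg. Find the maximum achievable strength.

38

This is a bounded integer knapsack.
Z has the best ratio (10/6); taking only Z gives at most 2×10 = 20 (stopped by the supply cap of 2).
Mixing does better — 2×Z and 3×J: weight 36 ≤ 40, strength 2·10 + 3·6 = 38.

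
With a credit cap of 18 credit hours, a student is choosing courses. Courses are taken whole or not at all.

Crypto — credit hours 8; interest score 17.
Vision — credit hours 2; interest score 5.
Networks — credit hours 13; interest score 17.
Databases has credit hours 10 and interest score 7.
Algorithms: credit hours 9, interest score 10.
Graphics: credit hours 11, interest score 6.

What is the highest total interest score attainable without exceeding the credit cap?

Allowing fractional choices, the relaxed optimum would be about 32.5, but courses are indivisible.
Crypto + Algorithms: credit hours 8 + 9 = 17 ≤ 18, interest score 17 + 10 = 27.
Crypto + Databases: credit hours 8 + 10 = 18 ≤ 18, interest score 17 + 7 = 24.
Crypto + Vision: credit hours 8 + 2 = 10 ≤ 18, interest score 17 + 5 = 22.
Best is Crypto and Algorithms with total interest score 27.

27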